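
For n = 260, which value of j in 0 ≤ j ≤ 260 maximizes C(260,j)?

C(260,j) is maximized at j = 260/2 = 130.

130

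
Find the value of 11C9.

C(11,9) = C(11,2) by symmetry.
C(11,2) = (11·10) / 2! = 110 / 2 = 55.

55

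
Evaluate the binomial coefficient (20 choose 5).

15504

C(20,5) = (20·19·18·17·16) / 5! = 1860480 / 120 = 15504.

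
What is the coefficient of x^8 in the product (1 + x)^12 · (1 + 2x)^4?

62271

Coefficient of x^8 = Σ_{j} C(12,j)·1^j·C(4,8-j)·2^(8-j) for j from 4 to 8.
= 7920 + 25344 + 22176 + 6336 + 495 = 62271.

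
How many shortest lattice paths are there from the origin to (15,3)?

Each path is a sequence of 18 steps with 15 rights: C(18,15) = 816.

816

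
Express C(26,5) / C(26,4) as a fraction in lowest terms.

22/5

C(n,k+1)/C(n,k) = (n−k)/(k+1) = (26−4)/(4+1) = 22/5.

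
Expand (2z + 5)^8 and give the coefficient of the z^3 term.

The general term is C(8,j)·(2z)^j·(5)^(8-j); the z^3 term has j = 3.
C(8,3) = 56.
Coefficient = C(8,3) · 2^3 · 5^5 = 56 · 8 · 3125 = 1400000.

1400000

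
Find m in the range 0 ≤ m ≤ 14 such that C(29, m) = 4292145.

8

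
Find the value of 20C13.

C(20,13) = C(20,7) by symmetry.
C(20,7) = (20·19·18·17·16·15·14) / 7! = 390700800 / 5040 = 77520.

77520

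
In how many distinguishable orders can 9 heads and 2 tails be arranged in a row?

55

Choose positions for the heads: C(11,9) = 55.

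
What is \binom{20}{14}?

38760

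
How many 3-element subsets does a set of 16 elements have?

560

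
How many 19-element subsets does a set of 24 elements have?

C(24,19) = C(24,5) by symmetry.
C(24,5) = (24·23·22·21·20) / 5! = 5100480 / 120 = 42504.

42504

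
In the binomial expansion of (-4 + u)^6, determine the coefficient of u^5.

-24

The general term is C(6,j)·(-4)^j·(u)^(6-j); the u^5 term has j = 1.
C(6,1) = 6.
Coefficient = C(6,1) · (-4)^1 = 6 · (-4) = -24.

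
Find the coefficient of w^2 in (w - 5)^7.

-65625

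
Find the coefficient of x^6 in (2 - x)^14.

The general term is C(14,j)·(2)^j·(-x)^(14-j); the x^6 term has j = 8.
C(14,8) = 3003.
Coefficient = C(14,8) · 2^8 = 3003 · 256 = 768768.

768768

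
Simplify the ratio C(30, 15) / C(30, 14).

C(n,k+1)/C(n,k) = (n−k)/(k+1) = (30−14)/(14+1) = 16/15.

16/15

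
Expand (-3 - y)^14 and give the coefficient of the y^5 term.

The general term is C(14,j)·(-3)^j·(-y)^(14-j); the y^5 term has j = 9.
C(14,9) = 2002.
Coefficient = C(14,9) · (-3)^9 · (-1)^5 = 2002 · (-19683) · (-1) = 39405366.

39405366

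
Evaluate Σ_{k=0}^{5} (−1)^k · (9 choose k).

The partial alternating sum Σ_{k=0}^{5} (−1)^k C(9,k) = (−1)^5 C(8,5) = -56.

-56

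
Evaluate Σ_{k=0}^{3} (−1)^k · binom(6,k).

-10

The partial alternating sum Σ_{k=0}^{3} (−1)^k C(6,k) = (−1)^3 C(5,3) = -10.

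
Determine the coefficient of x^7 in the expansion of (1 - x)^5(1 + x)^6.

-10

Coefficient of x^7 = Σ_{j} C(5,j)·(-1)^j·C(6,7-j)·1^(7-j) for j from 1 to 5.
= (-5) + 60 + (-150) + 100 + (-15) = -10.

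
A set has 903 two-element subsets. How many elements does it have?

43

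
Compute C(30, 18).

C(30,18) = C(30,12) by symmetry.
C(30,12) = (30·29·28·27·26·25·24·23·22·21·20·19) / 12! = 41430393164160000 / 479001600 = 86493225.

86493225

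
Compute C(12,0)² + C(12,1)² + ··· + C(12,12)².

2704156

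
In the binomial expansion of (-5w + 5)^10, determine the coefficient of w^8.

439453125

The general term is C(10,j)·(-5w)^j·(5)^(10-j); the w^8 term has j = 8.
C(10,8) = 45.
Coefficient = C(10,8) · (-5)^8 · 5^2 = 45 · 390625 · 25 = 439453125.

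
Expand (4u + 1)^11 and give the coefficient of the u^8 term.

The general term is C(11,j)·(4u)^j·(1)^(11-j); the u^8 term has j = 8.
C(11,8) = 165.
Coefficient = C(11,8) · 4^8 = 165 · 65536 = 10813440.

10813440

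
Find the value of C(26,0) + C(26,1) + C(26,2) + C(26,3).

2952

1 + 26 + 325 + 2600 = 2952.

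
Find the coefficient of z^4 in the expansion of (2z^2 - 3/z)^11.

10777536

General term: C(11,j)·(2z^2)^j·(-3/z)^(11-j), with z-exponent 2j − 1(11−j) = 3j − 11.
Set 3j − 11 = 4: j = 5.
C(11,5) = 462; 2^5 = 32; (-3)^6 = 729.
Coefficient = 462 · 32 · 729 = 10777536.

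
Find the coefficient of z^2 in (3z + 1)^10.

The general term is C(10,j)·(3z)^j·(1)^(10-j); the z^2 term has j = 2.
C(10,2) = 45.
Coefficient = C(10,2) · 3^2 = 45 · 9 = 405.

405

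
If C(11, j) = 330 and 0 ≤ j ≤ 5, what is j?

4

C(11,j) increases on 0 ≤ j ≤ 5. C(11,3) = 165 and C(11,4) = 330, so j = 4.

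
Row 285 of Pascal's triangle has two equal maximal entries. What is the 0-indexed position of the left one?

For odd n = 285, C(285,k) peaks at k = (n−1)/2 and (n+1)/2; the smaller is 142.

142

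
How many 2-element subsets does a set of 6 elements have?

15

C(6,2) = (6·5) / 2! = 30 / 2 = 15.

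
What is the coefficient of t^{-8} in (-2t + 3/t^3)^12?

General term: C(12,j)·(-2t)^j·(3/t^3)^(12-j), with t-exponent 1j − 3(12−j) = 4j − 36.
Set 4j − 36 = -8: j = 7.
C(12,7) = 792; (-2)^7 = -128; 3^5 = 243.
Coefficient = 792 · (-128) · 243 = -24634368.

-24634368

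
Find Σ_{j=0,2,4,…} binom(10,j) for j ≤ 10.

Even-j terms of row 10 sum to 2^9 = 512.

512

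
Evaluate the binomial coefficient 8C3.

56

C(8,3) = (8·7·6) / 3! = 336 / 6 = 56.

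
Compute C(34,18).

C(34,18) = C(34,16) by symmetry.
C(34,16) = (34·33·32·31·30·29·28·27·26·25·24·23·22·21·20·19) / 16! = 46113021921146019840000 / 20922789888000 = 2203961430.

2203961430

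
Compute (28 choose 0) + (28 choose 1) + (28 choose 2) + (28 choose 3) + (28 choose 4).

24158

1 + 28 + 378 + 3276 + 20475 = 24158.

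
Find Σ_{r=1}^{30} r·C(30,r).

Differentiating (1+x)^30 and setting x=1: Σ r·C(30,r) = 30·2^29 = 16106127360.

16106127360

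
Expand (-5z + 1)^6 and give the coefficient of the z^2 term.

The general term is C(6,j)·(-5z)^j·(1)^(6-j); the z^2 term has j = 2.
C(6,2) = 15.
Coefficient = C(6,2) · (-5)^2 = 15 · 25 = 375.

375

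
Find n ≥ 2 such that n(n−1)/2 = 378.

28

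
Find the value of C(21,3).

C(21,3) = (21·20·19) / 3! = 7980 / 6 = 1330.

1330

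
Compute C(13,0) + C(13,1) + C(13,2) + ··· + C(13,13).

8192

Setting x = 1 in (1+x)^13 gives Σ C(13,i) = 2^13 = 8192.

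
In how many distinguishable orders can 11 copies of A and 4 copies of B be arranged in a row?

1365

Choose positions for the A's: C(15,11) = 1365.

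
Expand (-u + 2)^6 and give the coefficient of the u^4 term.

60

The general term is C(6,j)·(-u)^j·(2)^(6-j); the u^4 term has j = 4.
C(6,4) = 15.
Coefficient = C(6,4) · 2^2 = 15 · 4 = 60.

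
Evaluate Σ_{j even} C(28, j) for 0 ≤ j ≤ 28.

134217728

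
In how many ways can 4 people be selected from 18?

This is C(18,4) = 3060.

3060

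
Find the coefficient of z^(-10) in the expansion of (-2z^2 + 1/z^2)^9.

144

General term: C(9,j)·(-2z^2)^j·(1/z^2)^(9-j), with z-exponent 2j − 2(9−j) = 4j − 18.
Set 4j − 18 = -10: j = 2.
C(9,2) = 36; (-2)^2 = 4; 1^7 = 1.
Coefficient = 36 · 4 · 1 = 144.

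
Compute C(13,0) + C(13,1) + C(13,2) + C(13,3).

378

1 + 13 + 78 + 286 = 378.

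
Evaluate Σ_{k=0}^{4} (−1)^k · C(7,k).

The partial alternating sum Σ_{k=0}^{4} (−1)^k C(7,k) = (−1)^4 C(6,4) = 15.

15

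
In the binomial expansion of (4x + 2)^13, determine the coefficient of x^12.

436207616

The general term is C(13,j)·(4x)^j·(2)^(13-j); the x^12 term has j = 12.
C(13,12) = 13.
Coefficient = C(13,12) · 4^12 · 2^1 = 13 · 16777216 · 2 = 436207616.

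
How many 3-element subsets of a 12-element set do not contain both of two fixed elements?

210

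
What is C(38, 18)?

C(38,18) = (38·37·36·35·34·33·32·31·30·29·28·27·26·25·24·23·22·21) / 18! = 214978908196382744494080000 / 6402373705728000 = 33578000610.

33578000610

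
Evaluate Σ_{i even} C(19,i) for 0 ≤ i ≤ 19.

Even-i terms of row 19 sum to 2^18 = 262144.

262144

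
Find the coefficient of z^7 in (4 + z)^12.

811008

The general term is C(12,j)·(4)^j·(z)^(12-j); the z^7 term has j = 5.
C(12,5) = 792.
Coefficient = C(12,5) · 4^5 = 792 · 1024 = 811008.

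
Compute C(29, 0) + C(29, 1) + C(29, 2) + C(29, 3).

4090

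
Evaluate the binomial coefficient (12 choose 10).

66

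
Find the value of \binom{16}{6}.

8008

C(16,6) = (16·15·14·13·12·11) / 6! = 5765760 / 720 = 8008.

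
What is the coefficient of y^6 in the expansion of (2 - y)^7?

14

The general term is C(7,j)·(2)^j·(-y)^(7-j); the y^6 term has j = 1.
C(7,1) = 7.
Coefficient = C(7,1) · 2^1 = 7 · 2 = 14.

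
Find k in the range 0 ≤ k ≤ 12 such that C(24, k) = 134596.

6

C(24,k) increases on 0 ≤ k ≤ 12. C(24,5) = 42504 and C(24,6) = 134596, so k = 6.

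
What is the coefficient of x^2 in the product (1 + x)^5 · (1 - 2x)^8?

42

Coefficient of x^2 = Σ_{j} C(5,j)·1^j·C(8,2-j)·(-2)^(2-j) for j from 0 to 2.
= 112 + (-80) + 10 = 42.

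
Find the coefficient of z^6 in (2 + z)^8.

The general term is C(8,j)·(2)^j·(z)^(8-j); the z^6 term has j = 2.
C(8,2) = 28.
Coefficient = C(8,2) · 2^2 = 28 · 4 = 112.

112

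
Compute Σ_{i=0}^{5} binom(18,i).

12616

1 + 18 + 153 + 816 + 3060 + 8568 = 12616.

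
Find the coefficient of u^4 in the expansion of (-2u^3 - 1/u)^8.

General term: C(8,j)·(-2u^3)^j·(-1/u)^(8-j), with u-exponent 3j − 1(8−j) = 4j − 8.
Set 4j − 8 = 4: j = 3.
C(8,3) = 56; (-2)^3 = -8; (-1)^5 = -1.
Coefficient = 56 · (-8) · (-1) = 448.

448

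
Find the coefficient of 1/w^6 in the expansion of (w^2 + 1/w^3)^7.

35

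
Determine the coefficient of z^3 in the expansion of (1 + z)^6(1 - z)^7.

Coefficient of z^3 = Σ_{j} C(6,j)·1^j·C(7,3-j)·(-1)^(3-j) for j from 0 to 3.
= (-35) + 126 + (-105) + 20 = 6.

6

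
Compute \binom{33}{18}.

1037158320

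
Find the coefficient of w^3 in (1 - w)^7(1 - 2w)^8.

-1603

Coefficient of w^3 = Σ_{j} C(7,j)·(-1)^j·C(8,3-j)·(-2)^(3-j) for j from 0 to 3.
= (-448) + (-784) + (-336) + (-35) = -1603.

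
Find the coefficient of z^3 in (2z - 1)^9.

672

The general term is C(9,j)·(2z)^j·(-1)^(9-j); the z^3 term has j = 3.
C(9,3) = 84.
Coefficient = C(9,3) · 2^3 = 84 · 8 = 672.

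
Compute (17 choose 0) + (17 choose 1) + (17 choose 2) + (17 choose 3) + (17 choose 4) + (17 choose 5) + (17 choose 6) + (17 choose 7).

41226

1 + 17 + 136 + 680 + 2380 + 6188 + 12376 + 19448 = 41226.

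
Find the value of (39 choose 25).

C(39,25) = C(39,14) by symmetry.
C(39,14) = (39·38·37·36·35·34·33·32·31·30·29·28·27·26) / 14! = 1315041316842168115200 / 87178291200 = 15084504396.

15084504396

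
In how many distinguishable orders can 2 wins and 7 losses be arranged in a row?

Choose positions for the wins: C(9,2) = 36.

36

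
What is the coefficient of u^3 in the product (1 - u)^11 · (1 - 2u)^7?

Coefficient of u^3 = Σ_{j} C(11,j)·(-1)^j·C(7,3-j)·(-2)^(3-j) for j from 0 to 3.
= (-280) + (-924) + (-770) + (-165) = -2139.

-2139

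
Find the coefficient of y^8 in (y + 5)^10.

1125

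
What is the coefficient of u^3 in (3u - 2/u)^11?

11547360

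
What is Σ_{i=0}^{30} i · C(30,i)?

16106127360

Since i·C(30,i) = 30·C(29,i−1), the sum is 30·2^29 = 30·536870912 = 16106127360.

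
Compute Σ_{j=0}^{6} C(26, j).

313912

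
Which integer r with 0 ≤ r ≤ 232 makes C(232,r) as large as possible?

116

C(232,r) is maximized at r = 232/2 = 116.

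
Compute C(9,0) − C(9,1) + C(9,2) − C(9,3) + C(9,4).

70

The partial alternating sum Σ_{k=0}^{4} (−1)^k C(9,k) = (−1)^4 C(8,4) = 70.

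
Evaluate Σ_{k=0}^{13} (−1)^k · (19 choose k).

-8568

The partial alternating sum Σ_{k=0}^{13} (−1)^k C(19,k) = (−1)^13 C(18,13) = -8568.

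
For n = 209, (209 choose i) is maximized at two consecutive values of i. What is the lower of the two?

104

For odd n = 209, C(209,i) peaks at i = (n−1)/2 and (n+1)/2; the lower is 104.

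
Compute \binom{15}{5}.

3003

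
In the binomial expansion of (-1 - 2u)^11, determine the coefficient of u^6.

The general term is C(11,j)·(-1)^j·(-2u)^(11-j); the u^6 term has j = 5.
C(11,5) = 462.
Coefficient = C(11,5) · (-1)^5 · (-2)^6 = 462 · (-1) · 64 = -29568.

-29568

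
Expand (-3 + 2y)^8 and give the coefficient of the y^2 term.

The general term is C(8,j)·(-3)^j·(2y)^(8-j); the y^2 term has j = 6.
C(8,6) = 28.
Coefficient = C(8,6) · (-3)^6 · 2^2 = 28 · 729 · 4 = 81648.

81648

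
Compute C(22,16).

74613

C(22,16) = C(22,6) by symmetry.
C(22,6) = (22·21·20·19·18·17) / 6! = 53721360 / 720 = 74613.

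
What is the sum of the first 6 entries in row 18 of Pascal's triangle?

1 + 18 + 153 + 816 + 3060 + 8568 = 12616.

12616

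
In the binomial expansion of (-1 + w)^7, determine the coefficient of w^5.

The general term is C(7,j)·(-1)^j·(w)^(7-j); the w^5 term has j = 2.
C(7,2) = 21.
Coefficient = C(7,2) = 21.

21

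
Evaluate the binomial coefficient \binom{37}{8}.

C(37,8) = (37·36·35·34·33·32·31·30) / 8! = 1556675366400 / 40320 = 38608020.

38608020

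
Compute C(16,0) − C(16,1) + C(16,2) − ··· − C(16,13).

-105

The partial alternating sum Σ_{k=0}^{13} (−1)^k C(16,k) = (−1)^13 C(15,13) = -105.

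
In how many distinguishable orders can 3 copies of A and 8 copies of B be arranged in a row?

Choose positions for the A's: C(11,3) = 165.

165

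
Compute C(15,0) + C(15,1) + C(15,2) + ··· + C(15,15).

32768

Setting x = 1 in (1+x)^15 gives Σ C(15,i) = 2^15 = 32768.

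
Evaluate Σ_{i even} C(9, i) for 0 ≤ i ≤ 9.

256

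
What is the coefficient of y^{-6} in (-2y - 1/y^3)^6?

General term: C(6,j)·(-2y)^j·(-1/y^3)^(6-j), with y-exponent 1j − 3(6−j) = 4j − 18.
Set 4j − 18 = -6: j = 3.
C(6,3) = 20; (-2)^3 = -8; (-1)^3 = -1.
Coefficient = 20 · (-8) · (-1) = 160.

160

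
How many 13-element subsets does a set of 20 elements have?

77520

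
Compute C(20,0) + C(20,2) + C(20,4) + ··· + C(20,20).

524288

Half of (1+1)^20 + (1−1)^20 gives the even-index sum: 2^19 = 524288.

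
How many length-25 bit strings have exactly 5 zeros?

Choose the 5 positions: C(25,5) = 53130.

53130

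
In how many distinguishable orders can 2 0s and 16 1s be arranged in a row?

153

Choose positions for the 0s: C(18,2) = 153.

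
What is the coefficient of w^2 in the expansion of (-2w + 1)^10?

180

The general term is C(10,j)·(-2w)^j·(1)^(10-j); the w^2 term has j = 2.
C(10,2) = 45.
Coefficient = C(10,2) · (-2)^2 = 45 · 4 = 180.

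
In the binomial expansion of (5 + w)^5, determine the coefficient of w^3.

250

The general term is C(5,j)·(5)^j·(w)^(5-j); the w^3 term has j = 2.
C(5,2) = 10.
Coefficient = C(5,2) · 5^2 = 10 · 25 = 250.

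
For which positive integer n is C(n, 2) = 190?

n(n−1)/2 = 190 ⇒ n(n−1) = 380. Since 20·19 = 380, n = 20.

20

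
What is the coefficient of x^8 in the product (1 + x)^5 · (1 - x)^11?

Coefficient of x^8 = Σ_{j} C(5,j)·1^j·C(11,8-j)·(-1)^(8-j) for j from 0 to 5.
= 165 + (-1650) + 4620 + (-4620) + 1650 + (-165) = 0.

0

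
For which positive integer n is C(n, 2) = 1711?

59

n(n−1)/2 = 1711 ⇒ n(n−1) = 3422. Since 59·58 = 3422, n = 59.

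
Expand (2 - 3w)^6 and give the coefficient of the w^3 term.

-4320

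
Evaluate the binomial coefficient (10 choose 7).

120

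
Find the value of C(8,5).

C(8,5) = C(8,3) by symmetry.
C(8,3) = (8·7·6) / 3! = 336 / 6 = 56.

56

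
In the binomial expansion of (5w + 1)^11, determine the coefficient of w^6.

7218750

The general term is C(11,j)·(5w)^j·(1)^(11-j); the w^6 term has j = 6.
C(11,6) = 462.
Coefficient = C(11,6) · 5^6 = 462 · 15625 = 7218750.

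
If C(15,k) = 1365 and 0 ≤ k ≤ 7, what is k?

C(15,k) increases on 0 ≤ k ≤ 7. C(15,3) = 455 and C(15,4) = 1365, so k = 4.

4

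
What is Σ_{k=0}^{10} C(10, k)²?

Σ C(10,k)² is the coefficient of x^10 in (1+x)^10(1+x)^10 = (1+x)^20, i.e. C(20,10) = 184756.

184756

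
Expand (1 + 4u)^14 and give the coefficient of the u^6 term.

12300288

The general term is C(14,j)·(1)^j·(4u)^(14-j); the u^6 term has j = 8.
C(14,8) = 3003.
Coefficient = C(14,8) · 4^6 = 3003 · 4096 = 12300288.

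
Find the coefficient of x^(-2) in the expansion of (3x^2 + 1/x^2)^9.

General term: C(9,j)·(3x^2)^j·(1/x^2)^(9-j), with x-exponent 2j − 2(9−j) = 4j − 18.
Set 4j − 18 = -2: j = 4.
C(9,4) = 126; 3^4 = 81; 1^5 = 1.
Coefficient = 126 · 81 · 1 = 10206.

10206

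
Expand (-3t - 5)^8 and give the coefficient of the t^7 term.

The general term is C(8,j)·(-3t)^j·(-5)^(8-j); the t^7 term has j = 7.
C(8,7) = 8.
Coefficient = C(8,7) · (-3)^7 · (-5)^1 = 8 · (-2187) · (-5) = 87480.

87480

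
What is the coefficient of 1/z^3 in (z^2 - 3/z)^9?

-78732

General term: C(9,j)·(z^2)^j·(-3/z)^(9-j), with z-exponent 2j − 1(9−j) = 3j − 9.
Set 3j − 9 = -3: j = 2.
C(9,2) = 36; 1^2 = 1; (-3)^7 = -2187.
Coefficient = 36 · 1 · (-2187) = -78732.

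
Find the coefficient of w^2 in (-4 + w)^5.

-640

The general term is C(5,j)·(-4)^j·(w)^(5-j); the w^2 term has j = 3.
C(5,3) = 10.
Coefficient = C(5,3) · (-4)^3 = 10 · (-64) = -640.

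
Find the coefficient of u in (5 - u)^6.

-18750

The general term is C(6,j)·(5)^j·(-u)^(6-j); the u^1 term has j = 5.
C(6,5) = 6.
Coefficient = C(6,5) · 5^5 · (-1)^1 = 6 · 3125 · (-1) = -18750.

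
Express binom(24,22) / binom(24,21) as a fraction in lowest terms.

3/22

C(n,k+1)/C(n,k) = (n−k)/(k+1) = (24−21)/(21+1) = 3/22.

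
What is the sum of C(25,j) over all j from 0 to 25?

33554432

The entries of row 25 sum to 2^25 = 33554432.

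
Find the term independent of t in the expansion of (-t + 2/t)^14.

-439296

General term: C(14,j)·(-t)^j·(2/t)^(14-j), with t-exponent 1j − 1(14−j) = 2j − 14.
Set 2j − 14 = 0: j = 7.
C(14,7) = 3432; (-1)^7 = -1; 2^7 = 128.
Coefficient = 3432 · (-1) · 128 = -439296.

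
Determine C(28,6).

C(28,6) = (28·27·26·25·24·23) / 6! = 271252800 / 720 = 376740.

376740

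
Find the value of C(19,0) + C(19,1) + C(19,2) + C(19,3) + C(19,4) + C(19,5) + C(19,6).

43796

1 + 19 + 171 + 969 + 3876 + 11628 + 27132 = 43796.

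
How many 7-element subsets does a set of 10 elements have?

C(10,7) = C(10,3) by symmetry.
C(10,3) = (10·9·8) / 3! = 720 / 6 = 120.

120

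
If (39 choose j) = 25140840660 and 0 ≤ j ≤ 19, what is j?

15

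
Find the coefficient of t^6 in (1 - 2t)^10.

13440

The general term is C(10,j)·(1)^j·(-2t)^(10-j); the t^6 term has j = 4.
C(10,4) = 210.
Coefficient = C(10,4) · (-2)^6 = 210 · 64 = 13440.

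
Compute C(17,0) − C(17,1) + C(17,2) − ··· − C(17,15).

The partial alternating sum Σ_{k=0}^{15} (−1)^k C(17,k) = (−1)^15 C(16,15) = -16.

-16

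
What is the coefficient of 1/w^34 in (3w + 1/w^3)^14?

General term: C(14,j)·(3w)^j·(1/w^3)^(14-j), with w-exponent 1j − 3(14−j) = 4j − 42.
Set 4j − 42 = -34: j = 2.
C(14,2) = 91; 3^2 = 9; 1^12 = 1.
Coefficient = 91 · 9 · 1 = 819.

819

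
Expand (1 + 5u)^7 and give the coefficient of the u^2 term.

525

The general term is C(7,j)·(1)^j·(5u)^(7-j); the u^2 term has j = 5.
C(7,5) = 21.
Coefficient = C(7,5) · 5^2 = 21 · 25 = 525.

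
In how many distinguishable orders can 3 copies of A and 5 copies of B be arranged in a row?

56

Choose positions for the A's: C(8,3) = 56.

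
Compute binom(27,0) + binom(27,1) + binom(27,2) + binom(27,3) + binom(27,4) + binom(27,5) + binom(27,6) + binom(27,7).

1 + 27 + 351 + 2925 + 17550 + 80730 + 296010 + 888030 = 1285624.

1285624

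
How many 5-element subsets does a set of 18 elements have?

C(18,5) = (18·17·16·15·14) / 5! = 1028160 / 120 = 8568.

8568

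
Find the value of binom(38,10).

C(38,10) = (38·37·36·35·34·33·32·31·30·29) / 10! = 1715456253772800 / 3628800 = 472733756.

472733756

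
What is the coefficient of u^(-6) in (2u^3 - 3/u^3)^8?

-108864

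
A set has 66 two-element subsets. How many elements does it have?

n(n−1)/2 = 66 ⇒ n(n−1) = 132. Since 12·11 = 132, n = 12.

12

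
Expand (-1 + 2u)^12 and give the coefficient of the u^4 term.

The general term is C(12,j)·(-1)^j·(2u)^(12-j); the u^4 term has j = 8.
C(12,8) = 495.
Coefficient = C(12,8) · 2^4 = 495 · 16 = 7920.

7920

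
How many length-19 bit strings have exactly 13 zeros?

Choose the 13 positions: C(19,13) = 27132.

27132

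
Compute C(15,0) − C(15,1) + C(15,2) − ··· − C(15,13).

The partial alternating sum Σ_{k=0}^{13} (−1)^k C(15,k) = (−1)^13 C(14,13) = -14.

-14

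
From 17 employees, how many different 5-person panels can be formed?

This is C(17,5) = 6188.

6188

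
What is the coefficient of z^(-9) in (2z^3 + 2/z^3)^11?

General term: C(11,j)·(2z^3)^j·(2/z^3)^(11-j), with z-exponent 3j − 3(11−j) = 6j − 33.
Set 6j − 33 = -9: j = 4.
C(11,4) = 330; 2^4 = 16; 2^7 = 128.
Coefficient = 330 · 16 · 128 = 675840.

675840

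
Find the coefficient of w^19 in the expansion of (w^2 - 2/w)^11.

-22

General term: C(11,j)·(w^2)^j·(-2/w)^(11-j), with w-exponent 2j − 1(11−j) = 3j − 11.
Set 3j − 11 = 19: j = 10.
C(11,10) = 11; 1^10 = 1; (-2)^1 = -2.
Coefficient = 11 · 1 · (-2) = -22.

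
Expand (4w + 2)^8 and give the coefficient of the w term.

4096

The general term is C(8,j)·(4w)^j·(2)^(8-j); the w^1 term has j = 1.
C(8,1) = 8.
Coefficient = C(8,1) · 4^1 · 2^7 = 8 · 4 · 128 = 4096.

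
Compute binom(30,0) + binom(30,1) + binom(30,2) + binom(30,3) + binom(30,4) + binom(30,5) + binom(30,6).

1 + 30 + 435 + 4060 + 27405 + 142506 + 593775 = 768212.

768212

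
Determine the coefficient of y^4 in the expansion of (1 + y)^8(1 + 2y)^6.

Coefficient of y^4 = Σ_{j} C(8,j)·1^j·C(6,4-j)·2^(4-j) for j from 0 to 4.
= 240 + 1280 + 1680 + 672 + 70 = 3942.

3942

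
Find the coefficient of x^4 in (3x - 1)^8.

5670

The general term is C(8,j)·(3x)^j·(-1)^(8-j); the x^4 term has j = 4.
C(8,4) = 70.
Coefficient = C(8,4) · 3^4 = 70 · 81 = 5670.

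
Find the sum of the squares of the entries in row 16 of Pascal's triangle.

By Vandermonde's identity, Σ C(16,j)² = C(32,16) = 601080390.

601080390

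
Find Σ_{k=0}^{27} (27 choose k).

134217728

Setting x = 1 in (1+x)^27 gives Σ C(27,k) = 2^27 = 134217728.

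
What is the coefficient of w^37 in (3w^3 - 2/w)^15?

General term: C(15,j)·(3w^3)^j·(-2/w)^(15-j), with w-exponent 3j − 1(15−j) = 4j − 15.
Set 4j − 15 = 37: j = 13.
C(15,13) = 105; 3^13 = 1594323; (-2)^2 = 4.
Coefficient = 105 · 1594323 · 4 = 669615660.

669615660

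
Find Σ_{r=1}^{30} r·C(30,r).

16106127360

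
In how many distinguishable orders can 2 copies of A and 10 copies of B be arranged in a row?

66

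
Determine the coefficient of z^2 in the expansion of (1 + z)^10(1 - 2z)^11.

Coefficient of z^2 = Σ_{j} C(10,j)·1^j·C(11,2-j)·(-2)^(2-j) for j from 0 to 2.
= 220 + (-220) + 45 = 45.

45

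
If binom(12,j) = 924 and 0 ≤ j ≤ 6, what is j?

C(12,j) increases on 0 ≤ j ≤ 6. C(12,5) = 792 and C(12,6) = 924, so j = 6.

6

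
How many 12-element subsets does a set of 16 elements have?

C(16,12) = C(16,4) by symmetry.
C(16,4) = (16·15·14·13) / 4! = 43680 / 24 = 1820.

1820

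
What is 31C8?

C(31,8) = (31·30·29·28·27·26·25·24) / 8! = 318073392000 / 40320 = 7888725.

7888725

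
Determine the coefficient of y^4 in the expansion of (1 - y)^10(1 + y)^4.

Coefficient of y^4 = Σ_{j} C(10,j)·(-1)^j·C(4,4-j)·1^(4-j) for j from 0 to 4.
= 1 + (-40) + 270 + (-480) + 210 = -39.

-39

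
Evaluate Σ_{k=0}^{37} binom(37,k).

137438953472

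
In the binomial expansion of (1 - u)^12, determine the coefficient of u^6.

924

The general term is C(12,j)·(1)^j·(-u)^(12-j); the u^6 term has j = 6.
C(12,6) = 924.
Coefficient = C(12,6) = 924.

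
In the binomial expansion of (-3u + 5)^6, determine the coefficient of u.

-56250

The general term is C(6,j)·(-3u)^j·(5)^(6-j); the u^1 term has j = 1.
C(6,1) = 6.
Coefficient = C(6,1) · (-3)^1 · 5^5 = 6 · (-3) · 3125 = -56250.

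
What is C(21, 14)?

116280

C(21,14) = C(21,7) by symmetry.
C(21,7) = (21·20·19·18·17·16·15) / 7! = 586051200 / 5040 = 116280.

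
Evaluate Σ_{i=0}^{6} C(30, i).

768212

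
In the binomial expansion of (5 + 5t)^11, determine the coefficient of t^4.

The general term is C(11,j)·(5)^j·(5t)^(11-j); the t^4 term has j = 7.
C(11,7) = 330.
Coefficient = C(11,7) · 5^7 · 5^4 = 330 · 78125 · 625 = 16113281250.

16113281250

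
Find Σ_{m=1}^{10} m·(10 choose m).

5120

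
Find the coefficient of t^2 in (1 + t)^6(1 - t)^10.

Coefficient of t^2 = Σ_{j} C(6,j)·1^j·C(10,2-j)·(-1)^(2-j) for j from 0 to 2.
= 45 + (-60) + 15 = 0.

0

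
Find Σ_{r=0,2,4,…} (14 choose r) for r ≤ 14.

Half of (1+1)^14 + (1−1)^14 gives the even-index sum: 2^13 = 8192.

8192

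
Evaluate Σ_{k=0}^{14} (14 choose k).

16384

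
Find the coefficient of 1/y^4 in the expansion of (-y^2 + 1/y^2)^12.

General term: C(12,j)·(-y^2)^j·(1/y^2)^(12-j), with y-exponent 2j − 2(12−j) = 4j − 24.
Set 4j − 24 = -4: j = 5.
C(12,5) = 792; (-1)^5 = -1; 1^7 = 1.
Coefficient = 792 · (-1) · 1 = -792.

-792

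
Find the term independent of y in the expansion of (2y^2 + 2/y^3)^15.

General term: C(15,j)·(2y^2)^j·(2/y^3)^(15-j), with y-exponent 2j − 3(15−j) = 5j − 45.
Set 5j − 45 = 0: j = 9.
C(15,9) = 5005; 2^9 = 512; 2^6 = 64.
Coefficient = 5005 · 512 · 64 = 164003840.

164003840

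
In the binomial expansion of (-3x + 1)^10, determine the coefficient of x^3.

The general term is C(10,j)·(-3x)^j·(1)^(10-j); the x^3 term has j = 3.
C(10,3) = 120.
Coefficient = C(10,3) · (-3)^3 = 120 · (-27) = -3240.

-3240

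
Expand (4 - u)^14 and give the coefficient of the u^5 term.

The general term is C(14,j)·(4)^j·(-u)^(14-j); the u^5 term has j = 9.
C(14,9) = 2002.
Coefficient = C(14,9) · 4^9 · (-1)^5 = 2002 · 262144 · (-1) = -524812288.

-524812288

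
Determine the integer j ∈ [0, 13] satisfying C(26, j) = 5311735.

10

C(26,j) increases on 0 ≤ j ≤ 13. C(26,9) = 3124550 and C(26,10) = 5311735, so j = 10.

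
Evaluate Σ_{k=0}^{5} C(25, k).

68406

1 + 25 + 300 + 2300 + 12650 + 53130 = 68406.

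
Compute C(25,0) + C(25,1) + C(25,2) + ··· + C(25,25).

Setting x = 1 in (1+x)^25 gives Σ C(25,r) = 2^25 = 33554432.

33554432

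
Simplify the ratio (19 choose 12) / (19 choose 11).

2/3

C(n,k+1)/C(n,k) = (n−k)/(k+1) = (19−11)/(11+1) = 8/12 = 2/3.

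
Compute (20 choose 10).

184756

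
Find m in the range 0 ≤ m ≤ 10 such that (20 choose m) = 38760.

6

C(20,m) increases on 0 ≤ m ≤ 10. C(20,5) = 15504 and C(20,6) = 38760, so m = 6.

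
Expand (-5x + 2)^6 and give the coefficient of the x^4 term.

The general term is C(6,j)·(-5x)^j·(2)^(6-j); the x^4 term has j = 4.
C(6,4) = 15.
Coefficient = C(6,4) · (-5)^4 · 2^2 = 15 · 625 · 4 = 37500.

37500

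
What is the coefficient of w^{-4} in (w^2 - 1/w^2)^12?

General term: C(12,j)·(w^2)^j·(-1/w^2)^(12-j), with w-exponent 2j − 2(12−j) = 4j − 24.
Set 4j − 24 = -4: j = 5.
C(12,5) = 792; 1^5 = 1; (-1)^7 = -1.
Coefficient = 792 · 1 · (-1) = -792.

-792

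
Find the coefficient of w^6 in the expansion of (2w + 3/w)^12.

3041280

General term: C(12,j)·(2w)^j·(3/w)^(12-j), with w-exponent 1j − 1(12−j) = 2j − 12.
Set 2j − 12 = 6: j = 9.
C(12,9) = 220; 2^9 = 512; 3^3 = 27.
Coefficient = 220 · 512 · 27 = 3041280.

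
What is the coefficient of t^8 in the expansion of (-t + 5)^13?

4021875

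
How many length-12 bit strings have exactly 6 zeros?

924

Choose the 6 positions: C(12,6) = 924.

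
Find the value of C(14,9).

2002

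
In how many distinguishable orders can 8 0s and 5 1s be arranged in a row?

1287

Choose positions for the 0s: C(13,8) = 1287.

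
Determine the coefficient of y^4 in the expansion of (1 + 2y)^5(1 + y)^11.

5140

Coefficient of y^4 = Σ_{j} C(5,j)·2^j·C(11,4-j)·1^(4-j) for j from 0 to 4.
= 330 + 1650 + 2200 + 880 + 80 = 5140.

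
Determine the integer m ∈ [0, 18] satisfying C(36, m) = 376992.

5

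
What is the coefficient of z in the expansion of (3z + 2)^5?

240

The general term is C(5,j)·(3z)^j·(2)^(5-j); the z^1 term has j = 1.
C(5,1) = 5.
Coefficient = C(5,1) · 3^1 · 2^4 = 5 · 3 · 16 = 240.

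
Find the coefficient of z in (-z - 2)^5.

The general term is C(5,j)·(-z)^j·(-2)^(5-j); the z^1 term has j = 1.
C(5,1) = 5.
Coefficient = C(5,1) · (-1)^1 · (-2)^4 = 5 · (-1) · 16 = -80.

-80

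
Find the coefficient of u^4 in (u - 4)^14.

The general term is C(14,j)·(u)^j·(-4)^(14-j); the u^4 term has j = 4.
C(14,4) = 1001.
Coefficient = C(14,4) · (-4)^10 = 1001 · 1048576 = 1049624576.

1049624576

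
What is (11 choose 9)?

C(11,9) = C(11,2) by symmetry.
C(11,2) = (11·10) / 2! = 110 / 2 = 55.

55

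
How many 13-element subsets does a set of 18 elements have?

8568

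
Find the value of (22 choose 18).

7315

C(22,18) = C(22,4) by symmetry.
C(22,4) = (22·21·20·19) / 4! = 175560 / 24 = 7315.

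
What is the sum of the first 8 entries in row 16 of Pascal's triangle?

1 + 16 + 120 + 560 + 1820 + 4368 + 8008 + 11440 = 26333.

26333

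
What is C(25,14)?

4457400

C(25,14) = C(25,11) by symmetry.
C(25,11) = (25·24·23·22·21·20·19·18·17·16·15) / 11! = 177925144320000 / 39916800 = 4457400.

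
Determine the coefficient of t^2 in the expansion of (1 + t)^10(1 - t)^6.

Coefficient of t^2 = Σ_{j} C(10,j)·1^j·C(6,2-j)·(-1)^(2-j) for j from 0 to 2.
= 15 + (-60) + 45 = 0.

0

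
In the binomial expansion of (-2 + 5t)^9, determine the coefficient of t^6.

The general term is C(9,j)·(-2)^j·(5t)^(9-j); the t^6 term has j = 3.
C(9,3) = 84.
Coefficient = C(9,3) · (-2)^3 · 5^6 = 84 · (-8) · 15625 = -10500000.

-10500000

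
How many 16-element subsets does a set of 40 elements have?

62852101650

C(40,16) = (40·39·38·37·36·35·34·33·32·31·30·29·28·27·26·25) / 16! = 1315041316842168115200000 / 20922789888000 = 62852101650.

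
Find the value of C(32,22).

C(32,22) = C(32,10) by symmetry.
C(32,10) = (32·31·30·29·28·27·26·25·24·23) / 10! = 234102016512000 / 3628800 = 64512240.

64512240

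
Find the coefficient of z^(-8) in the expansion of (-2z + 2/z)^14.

-5963776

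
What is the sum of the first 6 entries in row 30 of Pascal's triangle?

174437

1 + 30 + 435 + 4060 + 27405 + 142506 = 174437.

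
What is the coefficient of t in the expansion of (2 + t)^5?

The general term is C(5,j)·(2)^j·(t)^(5-j); the t^1 term has j = 4.
C(5,4) = 5.
Coefficient = C(5,4) · 2^4 = 5 · 16 = 80.

80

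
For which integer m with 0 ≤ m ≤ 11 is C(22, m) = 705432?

11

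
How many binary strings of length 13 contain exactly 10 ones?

Choose the 10 positions: C(13,10) = 286.

286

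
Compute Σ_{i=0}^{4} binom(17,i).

1 + 17 + 136 + 680 + 2380 = 3214.

3214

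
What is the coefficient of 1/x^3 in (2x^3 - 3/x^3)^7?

22680

General term: C(7,j)·(2x^3)^j·(-3/x^3)^(7-j), with x-exponent 3j − 3(7−j) = 6j − 21.
Set 6j − 21 = -3: j = 3.
C(7,3) = 35; 2^3 = 8; (-3)^4 = 81.
Coefficient = 35 · 8 · 81 = 22680.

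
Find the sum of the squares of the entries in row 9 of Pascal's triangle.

Σ C(9,k)² is the coefficient of x^9 in (1+x)^9(1+x)^9 = (1+x)^18, i.e. C(18,9) = 48620.

48620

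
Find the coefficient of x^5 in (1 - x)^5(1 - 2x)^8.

-13073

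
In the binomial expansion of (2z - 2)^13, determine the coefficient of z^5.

The general term is C(13,j)·(2z)^j·(-2)^(13-j); the z^5 term has j = 5.
C(13,5) = 1287.
Coefficient = C(13,5) · 2^5 · (-2)^8 = 1287 · 32 · 256 = 10543104.

10543104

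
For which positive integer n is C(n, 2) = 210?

n(n−1)/2 = 210 ⇒ n(n−1) = 420. Since 21·20 = 420, n = 21.

21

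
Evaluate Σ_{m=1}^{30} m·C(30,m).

16106127360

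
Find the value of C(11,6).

C(11,6) = C(11,5) by symmetry.
C(11,5) = (11·10·9·8·7) / 5! = 55440 / 120 = 462.

462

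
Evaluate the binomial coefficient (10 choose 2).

C(10,2) = (10·9) / 2! = 90 / 2 = 45.

45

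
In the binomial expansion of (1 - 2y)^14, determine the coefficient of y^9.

The general term is C(14,j)·(1)^j·(-2y)^(14-j); the y^9 term has j = 5.
C(14,5) = 2002.
Coefficient = C(14,5) · (-2)^9 = 2002 · (-512) = -1025024.

-1025024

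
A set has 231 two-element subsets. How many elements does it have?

n(n−1)/2 = 231 ⇒ n(n−1) = 462. Since 22·21 = 462, n = 22.

22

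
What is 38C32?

2760681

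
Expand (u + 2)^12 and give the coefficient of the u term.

The general term is C(12,j)·(u)^j·(2)^(12-j); the u^1 term has j = 1.
C(12,1) = 12.
Coefficient = C(12,1) · 2^11 = 12 · 2048 = 24576.

24576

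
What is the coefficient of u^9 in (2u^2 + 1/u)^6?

192

General term: C(6,j)·(2u^2)^j·(1/u)^(6-j), with u-exponent 2j − 1(6−j) = 3j − 6.
Set 3j − 6 = 9: j = 5.
C(6,5) = 6; 2^5 = 32; 1^1 = 1.
Coefficient = 6 · 32 · 1 = 192.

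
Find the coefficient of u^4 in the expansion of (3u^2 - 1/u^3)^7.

5103

General term: C(7,j)·(3u^2)^j·(-1/u^3)^(7-j), with u-exponent 2j − 3(7−j) = 5j − 21.
Set 5j − 21 = 4: j = 5.
C(7,5) = 21; 3^5 = 243; (-1)^2 = 1.
Coefficient = 21 · 243 · 1 = 5103.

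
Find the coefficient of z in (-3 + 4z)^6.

-5832

The general term is C(6,j)·(-3)^j·(4z)^(6-j); the z^1 term has j = 5.
C(6,5) = 6.
Coefficient = C(6,5) · (-3)^5 · 4^1 = 6 · (-243) · 4 = -5832.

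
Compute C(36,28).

30260340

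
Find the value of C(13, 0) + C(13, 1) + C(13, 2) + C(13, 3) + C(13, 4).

1093

1 + 13 + 78 + 286 + 715 = 1093.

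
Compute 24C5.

42504

C(24,5) = (24·23·22·21·20) / 5! = 5100480 / 120 = 42504.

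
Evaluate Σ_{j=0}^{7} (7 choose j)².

Σ C(7,j)² is the coefficient of x^7 in (1+x)^7(1+x)^7 = (1+x)^14, i.e. C(14,7) = 3432.

3432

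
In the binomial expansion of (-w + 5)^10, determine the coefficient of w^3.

The general term is C(10,j)·(-w)^j·(5)^(10-j); the w^3 term has j = 3.
C(10,3) = 120.
Coefficient = C(10,3) · (-1)^3 · 5^7 = 120 · (-1) · 78125 = -9375000.

-9375000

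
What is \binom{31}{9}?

C(31,9) = (31·30·29·28·27·26·25·24·23) / 9! = 7315688016000 / 362880 = 20160075.

20160075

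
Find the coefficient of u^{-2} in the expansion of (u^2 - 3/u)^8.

20412

General term: C(8,j)·(u^2)^j·(-3/u)^(8-j), with u-exponent 2j − 1(8−j) = 3j − 8.
Set 3j − 8 = -2: j = 2.
C(8,2) = 28; 1^2 = 1; (-3)^6 = 729.
Coefficient = 28 · 1 · 729 = 20412.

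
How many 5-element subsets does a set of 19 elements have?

C(19,5) = (19·18·17·16·15) / 5! = 1395360 / 120 = 11628.

11628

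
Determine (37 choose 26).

C(37,26) = C(37,11) by symmetry.
C(37,11) = (37·36·35·34·33·32·31·30·29·28·27) / 11! = 34128550732953600 / 39916800 = 854992152.

854992152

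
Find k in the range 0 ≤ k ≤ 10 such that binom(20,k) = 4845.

C(20,k) increases on 0 ≤ k ≤ 10. C(20,3) = 1140 and C(20,4) = 4845, so k = 4.

4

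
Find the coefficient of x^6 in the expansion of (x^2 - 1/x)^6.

15

General term: C(6,j)·(x^2)^j·(-1/x)^(6-j), with x-exponent 2j − 1(6−j) = 3j − 6.
Set 3j − 6 = 6: j = 4.
C(6,4) = 15; 1^4 = 1; (-1)^2 = 1.
Coefficient = 15 · 1 · 1 = 15.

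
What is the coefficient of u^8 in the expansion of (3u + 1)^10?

The general term is C(10,j)·(3u)^j·(1)^(10-j); the u^8 term has j = 8.
C(10,8) = 45.
Coefficient = C(10,8) · 3^8 = 45 · 6561 = 295245.

295245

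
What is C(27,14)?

C(27,14) = C(27,13) by symmetry.
C(27,13) = (27·26·25·24·23·22·21·20·19·18·17·16·15) / 13! = 124903451312640000 / 6227020800 = 20058300.

20058300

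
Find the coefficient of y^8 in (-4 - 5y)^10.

The general term is C(10,j)·(-4)^j·(-5y)^(10-j); the y^8 term has j = 2.
C(10,2) = 45.
Coefficient = C(10,2) · (-4)^2 · (-5)^8 = 45 · 16 · 390625 = 281250000.

281250000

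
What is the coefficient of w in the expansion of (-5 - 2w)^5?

-6250

The general term is C(5,j)·(-5)^j·(-2w)^(5-j); the w^1 term has j = 4.
C(5,4) = 5.
Coefficient = C(5,4) · (-5)^4 · (-2)^1 = 5 · 625 · (-2) = -6250.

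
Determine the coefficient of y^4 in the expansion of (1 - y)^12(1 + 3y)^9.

Coefficient of y^4 = Σ_{j} C(12,j)·(-1)^j·C(9,4-j)·3^(4-j) for j from 0 to 4.
= 10206 + (-27216) + 21384 + (-5940) + 495 = -1071.

-1071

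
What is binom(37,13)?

C(37,13) = (37·36·35·34·33·32·31·30·29·28·27·26·25) / 13! = 22183557976419840000 / 6227020800 = 3562467300.

3562467300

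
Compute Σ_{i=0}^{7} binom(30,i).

2804012

1 + 30 + 435 + 4060 + 27405 + 142506 + 593775 + 2035800 = 2804012.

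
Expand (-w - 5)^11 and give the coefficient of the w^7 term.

The general term is C(11,j)·(-w)^j·(-5)^(11-j); the w^7 term has j = 7.
C(11,7) = 330.
Coefficient = C(11,7) · (-1)^7 · (-5)^4 = 330 · (-1) · 625 = -206250.

-206250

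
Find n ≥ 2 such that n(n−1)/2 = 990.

n(n−1)/2 = 990 ⇒ n(n−1) = 1980. Since 45·44 = 1980, n = 45.

45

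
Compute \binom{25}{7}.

480700

C(25,7) = (25·24·23·22·21·20·19) / 7! = 2422728000 / 5040 = 480700.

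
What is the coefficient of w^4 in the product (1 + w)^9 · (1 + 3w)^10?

Coefficient of w^4 = Σ_{j} C(9,j)·1^j·C(10,4-j)·3^(4-j) for j from 0 to 4.
= 17010 + 29160 + 14580 + 2520 + 126 = 63396.

63396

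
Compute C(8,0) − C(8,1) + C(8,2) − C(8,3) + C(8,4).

The partial alternating sum Σ_{k=0}^{4} (−1)^k C(8,k) = (−1)^4 C(7,4) = 35.

35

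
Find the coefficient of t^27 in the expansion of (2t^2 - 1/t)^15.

General term: C(15,j)·(2t^2)^j·(-1/t)^(15-j), with t-exponent 2j − 1(15−j) = 3j − 15.
Set 3j − 15 = 27: j = 14.
C(15,14) = 15; 2^14 = 16384; (-1)^1 = -1.
Coefficient = 15 · 16384 · (-1) = -245760.

-245760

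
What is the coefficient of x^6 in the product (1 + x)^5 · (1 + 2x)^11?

170610

Coefficient of x^6 = Σ_{j} C(5,j)·1^j·C(11,6-j)·2^(6-j) for j from 0 to 5.
= 29568 + 73920 + 52800 + 13200 + 1100 + 22 = 170610.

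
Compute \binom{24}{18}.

134596

C(24,18) = C(24,6) by symmetry.
C(24,6) = (24·23·22·21·20·19) / 6! = 96909120 / 720 = 134596.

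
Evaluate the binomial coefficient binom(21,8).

203490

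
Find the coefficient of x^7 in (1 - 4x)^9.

The general term is C(9,j)·(1)^j·(-4x)^(9-j); the x^7 term has j = 2.
C(9,2) = 36.
Coefficient = C(9,2) · (-4)^7 = 36 · (-16384) = -589824.

-589824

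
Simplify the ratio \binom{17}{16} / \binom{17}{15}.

C(n,k+1)/C(n,k) = (n−k)/(k+1) = (17−15)/(15+1) = 2/16 = 1/8.

1/8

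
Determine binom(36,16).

7307872110

C(36,16) = (36·35·34·33·32·31·30·29·28·27·26·25·24·23·22·21) / 16! = 152901072685905223680000 / 20922789888000 = 7307872110.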